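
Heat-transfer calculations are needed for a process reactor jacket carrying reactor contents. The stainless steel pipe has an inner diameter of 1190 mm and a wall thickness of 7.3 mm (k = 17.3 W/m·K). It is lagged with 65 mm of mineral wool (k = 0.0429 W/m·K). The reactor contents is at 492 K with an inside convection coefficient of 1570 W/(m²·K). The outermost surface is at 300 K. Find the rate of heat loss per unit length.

q′ ≈ 505 W/m

Per-layer cylindrical resistances, series-summed:
R_inner film = 1/(h_i·2πr₁L) = 1/(1570×2π×0.595×1) = 1.704×10^-4 K/W
R_stainless steel pipe wall = ln(602.3/595)/(2π×17.3×1) = 1.122×10^-4 K/W
R_mineral wool = ln(667.3/602.3)/(2π×0.0429×1) = 0.3802 K/W
R_total = 0.3805 K/W
Q = ΔT/R_total = 192/0.3805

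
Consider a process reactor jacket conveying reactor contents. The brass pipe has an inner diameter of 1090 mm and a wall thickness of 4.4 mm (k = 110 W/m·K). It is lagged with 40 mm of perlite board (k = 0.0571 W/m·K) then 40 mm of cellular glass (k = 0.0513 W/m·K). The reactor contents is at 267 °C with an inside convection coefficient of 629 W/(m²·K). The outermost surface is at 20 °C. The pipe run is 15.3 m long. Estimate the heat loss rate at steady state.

Q ≈ 9450 W

Cylindrical conduction, so R = ln(r₂/r₁)/(2πkL) per layer, in series:
R_inner film = 1/(h_i·2πr₁L) = 1/(629×2π×0.545×15.3) = 3.034×10^-5 K/W
R_brass pipe wall = ln(549.4/545)/(2π×110×15.3) = 7.604×10^-7 K/W
R_perlite board = ln(589.4/549.4)/(2π×0.0571×15.3) = 0.0128 K/W
R_cellular glass = ln(629.4/589.4)/(2π×0.0513×15.3) = 0.01331 K/W
R_total = 0.02615 K/W
Q = ΔT/R_total = 247/0.02615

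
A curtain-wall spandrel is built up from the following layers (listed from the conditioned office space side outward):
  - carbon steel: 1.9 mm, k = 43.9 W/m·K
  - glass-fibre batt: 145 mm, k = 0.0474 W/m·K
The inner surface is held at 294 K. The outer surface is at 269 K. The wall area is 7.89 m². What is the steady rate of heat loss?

Treating each layer as a thermal resistance in series:
R_carbon steel = L/(kA) = 0.0019/(43.9×7.89) = 5.485×10^-6 K/W
R_glass-fibre batt = L/(kA) = 0.145/(0.0474×7.89) = 0.3877 K/W
R_total = 0.3877 K/W
Q = ΔT / R_total = 25 / 0.3877

Q ≈ 64.5 W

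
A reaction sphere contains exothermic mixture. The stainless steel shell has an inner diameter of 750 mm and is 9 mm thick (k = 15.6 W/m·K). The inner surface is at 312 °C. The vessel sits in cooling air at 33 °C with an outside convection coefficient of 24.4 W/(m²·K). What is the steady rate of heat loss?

Q ≈ 12400 W

Radial (spherical) resistances in series:
R_stainless steel shell = (1/0.375 − 1/0.384)/(4π×15.6) = 3.188×10^-4 K/W
R_outer film = 1/(h·4πr_o²) = 1/(24.4×4π×0.384²) = 0.02212 K/W
R_total = 0.02244 K/W
Q = ΔT/R_total = 279/0.02244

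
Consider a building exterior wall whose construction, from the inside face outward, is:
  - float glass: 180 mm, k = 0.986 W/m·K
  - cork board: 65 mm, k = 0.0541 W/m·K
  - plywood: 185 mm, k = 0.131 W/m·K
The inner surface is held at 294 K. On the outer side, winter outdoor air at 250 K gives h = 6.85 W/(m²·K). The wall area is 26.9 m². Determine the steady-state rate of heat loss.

Model the wall as resistances in series:
R_float glass = L/(kA) = 0.18/(0.986×26.9) = 0.006786 K/W
R_cork board = L/(kA) = 0.065/(0.0541×26.9) = 0.04466 K/W
R_plywood = L/(kA) = 0.185/(0.131×26.9) = 0.0525 K/W
R_outer film = 1/(h_o·A) = 1/(6.85×26.9) = 0.005427 K/W
R_total = 0.1094 K/W
Q = ΔT / R_total = 44 / 0.1094

Q ≈ 402 W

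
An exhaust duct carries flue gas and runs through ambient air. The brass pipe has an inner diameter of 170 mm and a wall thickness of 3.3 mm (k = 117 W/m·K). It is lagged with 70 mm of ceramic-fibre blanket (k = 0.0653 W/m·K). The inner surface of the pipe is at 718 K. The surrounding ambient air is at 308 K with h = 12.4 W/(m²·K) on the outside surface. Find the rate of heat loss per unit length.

q′ ≈ 273 W/m

For a radial system each layer contributes R = ln(r_out/r_in)/(2πkL); films add R = 1/(hA).
R_brass pipe wall = ln(88.3/85)/(2π×117×1) = 5.181×10^-5 K/W
R_ceramic-fibre blanket = ln(158.3/88.3)/(2π×0.0653×1) = 1.423 K/W
R_outer film = 1/(h_o·2πr_oL) = 1/(12.4×2π×0.1583×1) = 0.08108 K/W
R_total = 1.504 K/W
Q = ΔT/R_total = 410/1.504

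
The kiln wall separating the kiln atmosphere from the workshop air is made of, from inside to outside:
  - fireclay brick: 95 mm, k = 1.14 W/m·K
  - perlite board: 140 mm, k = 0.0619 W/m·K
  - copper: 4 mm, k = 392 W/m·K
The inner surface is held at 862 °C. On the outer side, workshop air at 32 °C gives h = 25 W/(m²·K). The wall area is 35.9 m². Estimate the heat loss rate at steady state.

Treating each layer as a thermal resistance in series:
R_fireclay brick = L/(kA) = 0.095/(1.14×35.9) = 0.002321 K/W
R_perlite board = L/(kA) = 0.14/(0.0619×35.9) = 0.063 K/W
R_copper = L/(kA) = 0.004/(392×35.9) = 2.842×10^-7 K/W
R_outer film = 1/(h_o·A) = 1/(25×35.9) = 0.001114 K/W
R_total = 0.06644 K/W
Q = ΔT / R_total = 830 / 0.06644

Q ≈ 12500 W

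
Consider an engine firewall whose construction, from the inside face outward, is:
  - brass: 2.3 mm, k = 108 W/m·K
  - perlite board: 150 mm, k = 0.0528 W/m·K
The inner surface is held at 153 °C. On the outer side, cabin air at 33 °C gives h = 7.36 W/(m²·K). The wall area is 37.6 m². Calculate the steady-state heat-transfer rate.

Using the resistance-network approach (series):
R_brass = L/(kA) = 0.0023/(108×37.6) = 5.664×10^-7 K/W
R_perlite board = L/(kA) = 0.15/(0.0528×37.6) = 0.07556 K/W
R_outer film = 1/(h_o·A) = 1/(7.36×37.6) = 0.003614 K/W
R_total = 0.07917 K/W
Q = ΔT / R_total = 120 / 0.07917

Q ≈ 1520 W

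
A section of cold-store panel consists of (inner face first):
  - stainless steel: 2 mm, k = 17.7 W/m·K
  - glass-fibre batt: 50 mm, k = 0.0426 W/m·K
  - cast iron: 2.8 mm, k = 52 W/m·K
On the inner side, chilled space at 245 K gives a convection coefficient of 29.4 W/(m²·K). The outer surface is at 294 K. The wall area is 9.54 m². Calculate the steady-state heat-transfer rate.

Thermal resistances in series:
R_inner film = 1/(h_i·A) = 1/(29.4×9.54) = 0.003565 K/W
R_stainless steel = L/(kA) = 0.002/(17.7×9.54) = 1.184×10^-5 K/W
R_glass-fibre batt = L/(kA) = 0.05/(0.0426×9.54) = 0.123 K/W
R_cast iron = L/(kA) = 0.0028/(52×9.54) = 5.644×10^-6 K/W
R_total = 0.1266 K/W
Q = ΔT / R_total = 49 / 0.1266

Q ≈ 387 W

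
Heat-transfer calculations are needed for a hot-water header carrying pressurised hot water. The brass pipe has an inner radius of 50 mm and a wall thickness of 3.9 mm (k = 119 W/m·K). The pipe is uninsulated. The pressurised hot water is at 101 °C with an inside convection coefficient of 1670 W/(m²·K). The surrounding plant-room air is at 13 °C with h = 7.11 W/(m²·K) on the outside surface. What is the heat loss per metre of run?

q′ ≈ 211 W/m

Per-layer cylindrical resistances, series-summed:
R_inner film = 1/(h_i·2πr₁L) = 1/(1670×2π×0.05×1) = 0.001906 K/W
R_brass pipe wall = ln(53.9/50)/(2π×119×1) = 1.005×10^-4 K/W
R_outer film = 1/(h_o·2πr_oL) = 1/(7.11×2π×0.0539×1) = 0.4153 K/W
R_total = 0.4173 K/W
Q = ΔT/R_total = 88/0.4173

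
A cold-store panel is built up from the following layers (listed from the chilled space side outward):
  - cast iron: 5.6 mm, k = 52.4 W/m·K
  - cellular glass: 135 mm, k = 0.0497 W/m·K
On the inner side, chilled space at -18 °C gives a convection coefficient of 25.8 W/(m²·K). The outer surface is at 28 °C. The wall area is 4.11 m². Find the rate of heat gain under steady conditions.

Q ≈ 68.6 W

Treating each layer as a thermal resistance in series:
R_inner film = 1/(h_i·A) = 1/(25.8×4.11) = 0.009431 K/W
R_cast iron = L/(kA) = 0.0056/(52.4×4.11) = 2.6×10^-5 K/W
R_cellular glass = L/(kA) = 0.135/(0.0497×4.11) = 0.6609 K/W
R_total = 0.6704 K/W
Q = ΔT / R_total = 46 / 0.6704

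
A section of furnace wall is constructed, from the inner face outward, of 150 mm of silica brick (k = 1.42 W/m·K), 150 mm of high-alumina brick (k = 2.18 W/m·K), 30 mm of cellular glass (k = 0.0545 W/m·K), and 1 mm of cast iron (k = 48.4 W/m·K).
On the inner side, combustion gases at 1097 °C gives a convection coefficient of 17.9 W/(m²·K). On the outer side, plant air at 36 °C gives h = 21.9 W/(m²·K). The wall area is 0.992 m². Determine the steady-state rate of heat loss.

Q ≈ 1270 W

Treating each layer as a thermal resistance in series:
R_inner film = 1/(h_i·A) = 1/(17.9×0.992) = 0.05632 K/W
R_silica brick = L/(kA) = 0.15/(1.42×0.992) = 0.1065 K/W
R_high-alumina brick = L/(kA) = 0.15/(2.18×0.992) = 0.06936 K/W
R_cellular glass = L/(kA) = 0.03/(0.0545×0.992) = 0.5549 K/W
R_cast iron = L/(kA) = 0.001/(48.4×0.992) = 2.083×10^-5 K/W
R_outer film = 1/(h_o·A) = 1/(21.9×0.992) = 0.04603 K/W
R_total = 0.8331 K/W
Q = ΔT / R_total = 1061 / 0.8331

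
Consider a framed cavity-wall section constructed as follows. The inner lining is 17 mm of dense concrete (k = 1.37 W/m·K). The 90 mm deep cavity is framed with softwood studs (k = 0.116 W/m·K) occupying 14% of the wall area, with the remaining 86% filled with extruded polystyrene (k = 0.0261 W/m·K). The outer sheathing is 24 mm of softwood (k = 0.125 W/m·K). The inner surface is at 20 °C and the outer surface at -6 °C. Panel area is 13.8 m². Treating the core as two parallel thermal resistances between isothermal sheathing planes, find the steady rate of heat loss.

Sheathing layers in series; stud and cavity paths in parallel between them.
R_inner = 0.017/(1.37×13.8) = 8.992×10^-4 K/W
R_stud  = 0.09/(0.116×0.14×13.8) = 0.4016 K/W
R_cav   = 0.09/(0.0261×0.86×13.8) = 0.2906 K/W
1/R_core = 1/R_stud + 1/R_cav → R_core = 0.1686 K/W
R_outer = 0.024/(0.125×13.8) = 0.01391 K/W
R_total = 0.1834 K/W
Q = ΔT/R_total = 26/0.1834

Q ≈ 142 W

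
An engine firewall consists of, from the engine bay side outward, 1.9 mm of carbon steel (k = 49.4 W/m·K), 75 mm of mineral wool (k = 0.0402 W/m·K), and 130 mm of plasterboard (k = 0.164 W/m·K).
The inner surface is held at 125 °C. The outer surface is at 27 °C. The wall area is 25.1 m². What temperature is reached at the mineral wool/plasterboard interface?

Series thermal resistances:
R_carbon steel = L/(kA) = 0.0019/(49.4×25.1) = 1.532×10^-6 K/W
R_mineral wool = L/(kA) = 0.075/(0.0402×25.1) = 0.07433 K/W
R_plasterboard = L/(kA) = 0.13/(0.164×25.1) = 0.03158 K/W
R_total = 0.1059 K/W;  Q = ΔT/R_total = 98/0.1059 = 925.3 W
T_interface = T_inner − Q·ΣR(inner→interface) = 125 − 925×0.07433

T ≈ 56.2 °C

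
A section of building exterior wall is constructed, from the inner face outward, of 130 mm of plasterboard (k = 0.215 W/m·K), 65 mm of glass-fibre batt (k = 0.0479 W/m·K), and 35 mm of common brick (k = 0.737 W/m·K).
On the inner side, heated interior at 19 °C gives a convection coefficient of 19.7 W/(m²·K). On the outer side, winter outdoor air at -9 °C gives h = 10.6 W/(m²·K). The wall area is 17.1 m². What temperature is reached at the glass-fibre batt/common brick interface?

T ≈ -7.16 °C

Series thermal resistances:
R_inner film = 1/(h_i·A) = 1/(19.7×17.1) = 0.002969 K/W
R_plasterboard = L/(kA) = 0.13/(0.215×17.1) = 0.03536 K/W
R_glass-fibre batt = L/(kA) = 0.065/(0.0479×17.1) = 0.07936 K/W
R_common brick = L/(kA) = 0.035/(0.737×17.1) = 0.002777 K/W
R_outer film = 1/(h_o·A) = 1/(10.6×17.1) = 0.005517 K/W
R_total = 0.126 K/W;  Q = ΔT/R_total = 28/0.126 = 222.3 W
T_interface = T_inner − Q·ΣR(inner→interface) = 19 − 222×0.1177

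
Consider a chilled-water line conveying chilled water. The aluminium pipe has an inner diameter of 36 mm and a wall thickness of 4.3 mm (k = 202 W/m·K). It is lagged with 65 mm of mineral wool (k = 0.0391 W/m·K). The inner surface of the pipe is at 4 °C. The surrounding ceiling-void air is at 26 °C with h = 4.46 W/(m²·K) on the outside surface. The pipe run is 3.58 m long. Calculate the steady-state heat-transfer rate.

Q ≈ 13.2 W

Radial resistances (cylindrical: R_cond = ln(r_o/r_i)/(2πkL), R_conv = 1/(h·2πrL)):
R_aluminium pipe wall = ln(22.3/18)/(2π×202×3.58) = 4.714×10^-5 K/W
R_mineral wool = ln(87.3/22.3)/(2π×0.0391×3.58) = 1.552 K/W
R_outer film = 1/(h_o·2πr_oL) = 1/(4.46×2π×0.0873×3.58) = 0.1142 K/W
R_total = 1.666 K/W
Q = ΔT/R_total = 22/1.666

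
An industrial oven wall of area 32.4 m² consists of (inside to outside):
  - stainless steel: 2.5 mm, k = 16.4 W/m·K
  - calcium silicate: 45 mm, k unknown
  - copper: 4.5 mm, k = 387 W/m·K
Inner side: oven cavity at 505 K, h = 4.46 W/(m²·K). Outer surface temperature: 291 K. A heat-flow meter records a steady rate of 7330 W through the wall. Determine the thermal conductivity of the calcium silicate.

k ≈ 0.0624 W/(m·K)

Series thermal resistances:
R_inner film = 1/(h_i·A) = 1/(4.46×32.4) = 0.00692 K/W
R_stainless steel = L/(kA) = 0.0025/(16.4×32.4) = 4.705×10^-6 K/W
R_copper = L/(kA) = 0.0045/(387×32.4) = 3.589×10^-7 K/W
Sum of known resistances R_other = 0.006925 K/W
Total R = ΔT/Q = 214/7330 = 0.0292 K/W
R_calcium silicate = R_total − R_other = 0.02227 K/W
k = L/(R·A) = 0.045/(0.02227×32.4)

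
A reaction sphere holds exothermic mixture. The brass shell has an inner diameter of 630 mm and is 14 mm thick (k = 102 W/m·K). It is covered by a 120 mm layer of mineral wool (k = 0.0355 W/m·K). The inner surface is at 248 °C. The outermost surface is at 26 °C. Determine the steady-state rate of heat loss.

Q ≈ 122 W

Each spherical layer contributes R = (1/r_i − 1/r_o)/(4πk):
R_brass shell = (1/0.315 − 1/0.329)/(4π×102) = 1.054×10^-4 K/W
R_mineral wool = (1/0.329 − 1/0.449)/(4π×0.0355) = 1.821 K/W
R_total = 1.821 K/W
Q = ΔT/R_total = 222/1.821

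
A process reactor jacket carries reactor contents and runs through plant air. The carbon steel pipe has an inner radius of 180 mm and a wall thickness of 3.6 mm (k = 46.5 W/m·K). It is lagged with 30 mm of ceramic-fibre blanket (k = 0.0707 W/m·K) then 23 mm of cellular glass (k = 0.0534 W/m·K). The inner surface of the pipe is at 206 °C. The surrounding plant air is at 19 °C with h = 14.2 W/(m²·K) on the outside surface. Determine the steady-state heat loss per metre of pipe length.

For a radial system each layer contributes R = ln(r_out/r_in)/(2πkL); films add R = 1/(hA).
R_carbon steel pipe wall = ln(183.6/180)/(2π×46.5×1) = 6.778×10^-5 K/W
R_ceramic-fibre blanket = ln(213.6/183.6)/(2π×0.0707×1) = 0.3407 K/W
R_cellular glass = ln(236.6/213.6)/(2π×0.0534×1) = 0.3048 K/W
R_outer film = 1/(h_o·2πr_oL) = 1/(14.2×2π×0.2366×1) = 0.04737 K/W
R_total = 0.6929 K/W
Q = ΔT/R_total = 187/0.6929

q′ ≈ 270 W/m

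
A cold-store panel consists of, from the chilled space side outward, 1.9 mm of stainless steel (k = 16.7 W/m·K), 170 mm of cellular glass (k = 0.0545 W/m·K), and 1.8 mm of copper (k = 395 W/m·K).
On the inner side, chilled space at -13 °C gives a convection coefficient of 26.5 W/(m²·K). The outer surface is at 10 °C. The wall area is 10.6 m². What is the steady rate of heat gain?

Model the wall as resistances in series:
R_inner film = 1/(h_i·A) = 1/(26.5×10.6) = 0.00356 K/W
R_stainless steel = L/(kA) = 0.0019/(16.7×10.6) = 1.073×10^-5 K/W
R_cellular glass = L/(kA) = 0.17/(0.0545×10.6) = 0.2943 K/W
R_copper = L/(kA) = 0.0018/(395×10.6) = 4.299×10^-7 K/W
R_total = 0.2978 K/W
Q = ΔT / R_total = 23 / 0.2978

Q ≈ 77.2 W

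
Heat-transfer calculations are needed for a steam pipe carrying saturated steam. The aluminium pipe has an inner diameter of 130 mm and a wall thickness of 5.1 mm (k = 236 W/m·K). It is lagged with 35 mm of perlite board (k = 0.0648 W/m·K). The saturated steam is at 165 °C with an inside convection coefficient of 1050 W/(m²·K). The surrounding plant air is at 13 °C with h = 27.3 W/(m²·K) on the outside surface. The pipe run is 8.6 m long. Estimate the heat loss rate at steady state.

Treating each annulus and film as a series resistance:
R_inner film = 1/(h_i·2πr₁L) = 1/(1050×2π×0.065×8.6) = 2.712×10^-4 K/W
R_aluminium pipe wall = ln(70.1/65)/(2π×236×8.6) = 5.923×10^-6 K/W
R_perlite board = ln(105.1/70.1)/(2π×0.0648×8.6) = 0.1157 K/W
R_outer film = 1/(h_o·2πr_oL) = 1/(27.3×2π×0.1051×8.6) = 0.00645 K/W
R_total = 0.1224 K/W
Q = ΔT/R_total = 152/0.1224

Q ≈ 1240 W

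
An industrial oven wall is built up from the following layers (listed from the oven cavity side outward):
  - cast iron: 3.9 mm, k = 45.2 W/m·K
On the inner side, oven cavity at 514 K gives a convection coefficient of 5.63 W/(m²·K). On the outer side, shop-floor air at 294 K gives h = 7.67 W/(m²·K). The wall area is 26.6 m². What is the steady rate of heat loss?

Q ≈ 19000 W

Model the wall as resistances in series:
R_inner film = 1/(h_i·A) = 1/(5.63×26.6) = 0.006677 K/W
R_cast iron = L/(kA) = 0.0039/(45.2×26.6) = 3.244×10^-6 K/W
R_outer film = 1/(h_o·A) = 1/(7.67×26.6) = 0.004901 K/W
R_total = 0.01158 K/W
Q = ΔT / R_total = 220 / 0.01158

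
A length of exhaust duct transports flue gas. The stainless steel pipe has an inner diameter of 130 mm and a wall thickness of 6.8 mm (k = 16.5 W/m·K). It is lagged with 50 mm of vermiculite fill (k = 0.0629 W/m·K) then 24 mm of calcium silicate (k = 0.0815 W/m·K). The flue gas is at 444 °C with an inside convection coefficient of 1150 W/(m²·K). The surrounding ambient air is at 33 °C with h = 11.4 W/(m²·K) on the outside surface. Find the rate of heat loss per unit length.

For a radial system each layer contributes R = ln(r_out/r_in)/(2πkL); films add R = 1/(hA).
R_inner film = 1/(h_i·2πr₁L) = 1/(1150×2π×0.065×1) = 0.002129 K/W
R_stainless steel pipe wall = ln(71.8/65)/(2π×16.5×1) = 9.597×10^-4 K/W
R_vermiculite fill = ln(121.8/71.8)/(2π×0.0629×1) = 1.337 K/W
R_calcium silicate = ln(145.8/121.8)/(2π×0.0815×1) = 0.3512 K/W
R_outer film = 1/(h_o·2πr_oL) = 1/(11.4×2π×0.1458×1) = 0.09575 K/W
R_total = 1.787 K/W
Q = ΔT/R_total = 411/1.787

q′ ≈ 230 W/m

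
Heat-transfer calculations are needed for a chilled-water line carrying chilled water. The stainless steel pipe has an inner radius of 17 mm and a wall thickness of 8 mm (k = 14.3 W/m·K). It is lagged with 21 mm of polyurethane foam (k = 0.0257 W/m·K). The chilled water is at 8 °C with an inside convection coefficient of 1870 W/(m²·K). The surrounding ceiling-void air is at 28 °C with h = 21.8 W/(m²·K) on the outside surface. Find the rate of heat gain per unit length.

q′ ≈ 5.07 W/m

Per-layer cylindrical resistances, series-summed:
R_inner film = 1/(h_i·2πr₁L) = 1/(1870×2π×0.017×1) = 0.005006 K/W
R_stainless steel pipe wall = ln(25/17)/(2π×14.3×1) = 0.004292 K/W
R_polyurethane foam = ln(46/25)/(2π×0.0257×1) = 3.776 K/W
R_outer film = 1/(h_o·2πr_oL) = 1/(21.8×2π×0.046×1) = 0.1587 K/W
R_total = 3.944 K/W
Q = ΔT/R_total = 20/3.944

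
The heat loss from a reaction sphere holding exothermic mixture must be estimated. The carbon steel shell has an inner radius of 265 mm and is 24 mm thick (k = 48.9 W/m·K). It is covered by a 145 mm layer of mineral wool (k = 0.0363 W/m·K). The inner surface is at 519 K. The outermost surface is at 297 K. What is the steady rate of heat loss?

Q ≈ 87.6 W

Radial (spherical) resistances in series:
R_carbon steel shell = (1/0.265 − 1/0.289)/(4π×48.9) = 5.1×10^-4 K/W
R_mineral wool = (1/0.289 − 1/0.434)/(4π×0.0363) = 2.534 K/W
R_total = 2.535 K/W
Q = ΔT/R_total = 222/2.535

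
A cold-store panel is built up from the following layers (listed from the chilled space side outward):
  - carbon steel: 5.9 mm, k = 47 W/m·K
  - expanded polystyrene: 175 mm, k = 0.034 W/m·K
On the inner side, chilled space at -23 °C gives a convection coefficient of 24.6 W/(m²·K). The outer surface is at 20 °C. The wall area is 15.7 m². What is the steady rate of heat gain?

Model the wall as resistances in series:
R_inner film = 1/(h_i·A) = 1/(24.6×15.7) = 0.002589 K/W
R_carbon steel = L/(kA) = 0.0059/(47×15.7) = 7.996×10^-6 K/W
R_expanded polystyrene = L/(kA) = 0.175/(0.034×15.7) = 0.3278 K/W
R_total = 0.3304 K/W
Q = ΔT / R_total = 43 / 0.3304

Q ≈ 130 W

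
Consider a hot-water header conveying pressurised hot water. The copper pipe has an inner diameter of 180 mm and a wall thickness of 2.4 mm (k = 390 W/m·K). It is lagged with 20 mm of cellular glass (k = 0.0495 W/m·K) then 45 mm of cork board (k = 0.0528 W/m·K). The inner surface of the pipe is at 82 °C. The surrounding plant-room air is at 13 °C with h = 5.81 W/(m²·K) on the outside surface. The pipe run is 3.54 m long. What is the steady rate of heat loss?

Per-layer cylindrical resistances, series-summed:
R_copper pipe wall = ln(92.4/90)/(2π×390×3.54) = 3.034×10^-6 K/W
R_cellular glass = ln(112.4/92.4)/(2π×0.0495×3.54) = 0.178 K/W
R_cork board = ln(157.4/112.4)/(2π×0.0528×3.54) = 0.2867 K/W
R_outer film = 1/(h_o·2πr_oL) = 1/(5.81×2π×0.1574×3.54) = 0.04916 K/W
R_total = 0.5138 K/W
Q = ΔT/R_total = 69/0.5138

Q ≈ 134 W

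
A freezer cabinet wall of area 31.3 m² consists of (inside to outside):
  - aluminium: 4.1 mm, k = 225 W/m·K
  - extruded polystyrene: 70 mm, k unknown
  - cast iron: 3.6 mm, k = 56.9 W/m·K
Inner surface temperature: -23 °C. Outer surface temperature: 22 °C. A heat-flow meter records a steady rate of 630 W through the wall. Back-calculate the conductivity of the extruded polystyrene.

k ≈ 0.0313 W/(m·K)

Thermal resistances in series:
R_aluminium = L/(kA) = 0.0041/(225×31.3) = 5.822×10^-7 K/W
R_cast iron = L/(kA) = 0.0036/(56.9×31.3) = 2.021×10^-6 K/W
Sum of known resistances R_other = 2.604×10^-6 K/W
Total R = ΔT/Q = 45/630 = 0.07143 K/W
R_extruded polystyrene = R_total − R_other = 0.07143 K/W
k = L/(R·A) = 0.07/(0.07143×31.3)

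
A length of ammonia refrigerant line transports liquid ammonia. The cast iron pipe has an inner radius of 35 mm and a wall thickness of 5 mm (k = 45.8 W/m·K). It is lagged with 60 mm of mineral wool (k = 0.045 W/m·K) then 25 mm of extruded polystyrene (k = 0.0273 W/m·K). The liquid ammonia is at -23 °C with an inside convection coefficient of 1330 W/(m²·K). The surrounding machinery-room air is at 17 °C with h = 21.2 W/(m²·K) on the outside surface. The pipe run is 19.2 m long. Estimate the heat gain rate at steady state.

Q ≈ 167 W

Treating each annulus and film as a series resistance:
R_inner film = 1/(h_i·2πr₁L) = 1/(1330×2π×0.035×19.2) = 1.781×10^-4 K/W
R_cast iron pipe wall = ln(40/35)/(2π×45.8×19.2) = 2.417×10^-5 K/W
R_mineral wool = ln(100/40)/(2π×0.045×19.2) = 0.1688 K/W
R_extruded polystyrene = ln(125/100)/(2π×0.0273×19.2) = 0.06775 K/W
R_outer film = 1/(h_o·2πr_oL) = 1/(21.2×2π×0.125×19.2) = 0.003128 K/W
R_total = 0.2399 K/W
Q = ΔT/R_total = 40/0.2399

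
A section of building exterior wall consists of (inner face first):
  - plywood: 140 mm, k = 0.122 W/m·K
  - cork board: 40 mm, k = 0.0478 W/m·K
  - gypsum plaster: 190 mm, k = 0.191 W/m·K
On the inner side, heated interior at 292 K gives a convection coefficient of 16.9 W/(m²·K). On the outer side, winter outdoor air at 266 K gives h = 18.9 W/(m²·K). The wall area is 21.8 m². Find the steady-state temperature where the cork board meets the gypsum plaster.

T ≈ 275 K

Model the wall as resistances in series:
R_inner film = 1/(h_i·A) = 1/(16.9×21.8) = 0.002714 K/W
R_plywood = L/(kA) = 0.14/(0.122×21.8) = 0.05264 K/W
R_cork board = L/(kA) = 0.04/(0.0478×21.8) = 0.03839 K/W
R_gypsum plaster = L/(kA) = 0.19/(0.191×21.8) = 0.04563 K/W
R_outer film = 1/(h_o·A) = 1/(18.9×21.8) = 0.002427 K/W
R_total = 0.1418 K/W;  Q = ΔT/R_total = 26/0.1418 = 183.4 W
T_interface = T_inner − Q·ΣR(inner→interface) = 292 − 183×0.09374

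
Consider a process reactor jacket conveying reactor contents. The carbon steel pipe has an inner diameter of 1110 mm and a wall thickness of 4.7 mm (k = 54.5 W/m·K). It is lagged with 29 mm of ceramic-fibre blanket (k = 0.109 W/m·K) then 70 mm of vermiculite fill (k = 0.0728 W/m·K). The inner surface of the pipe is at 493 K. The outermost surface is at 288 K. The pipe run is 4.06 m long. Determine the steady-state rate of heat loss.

For a radial system each layer contributes R = ln(r_out/r_in)/(2πkL); films add R = 1/(hA).
R_carbon steel pipe wall = ln(559.7/555)/(2π×54.5×4.06) = 6.066×10^-6 K/W
R_ceramic-fibre blanket = ln(588.7/559.7)/(2π×0.109×4.06) = 0.01817 K/W
R_vermiculite fill = ln(658.7/588.7)/(2π×0.0728×4.06) = 0.0605 K/W
R_total = 0.07867 K/W
Q = ΔT/R_total = 205/0.07867

Q ≈ 2610 W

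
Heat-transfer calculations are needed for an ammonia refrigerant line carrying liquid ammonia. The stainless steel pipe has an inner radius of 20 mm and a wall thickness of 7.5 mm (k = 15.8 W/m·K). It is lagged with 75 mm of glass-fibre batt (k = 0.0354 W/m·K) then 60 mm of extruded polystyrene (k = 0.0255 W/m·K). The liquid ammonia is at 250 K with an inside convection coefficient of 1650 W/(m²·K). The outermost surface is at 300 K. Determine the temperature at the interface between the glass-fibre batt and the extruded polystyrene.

For a radial system each layer contributes R = ln(r_out/r_in)/(2πkL); films add R = 1/(hA).
R_inner film = 1/(h_i·2πr₁L) = 1/(1650×2π×0.02×1) = 0.004823 K/W
R_stainless steel pipe wall = ln(27.5/20)/(2π×15.8×1) = 0.003208 K/W
R_glass-fibre batt = ln(102.5/27.5)/(2π×0.0354×1) = 5.915 K/W
R_extruded polystyrene = ln(162.5/102.5)/(2π×0.0255×1) = 2.876 K/W
R_total = 8.799 K/W
Q = ΔT/R_total = 50/8.799
Q = 5.68 W/m
T_interface = T_inner + Q·ΣR(inner→interface) = 250 + 5.68×5.923

T ≈ 284 K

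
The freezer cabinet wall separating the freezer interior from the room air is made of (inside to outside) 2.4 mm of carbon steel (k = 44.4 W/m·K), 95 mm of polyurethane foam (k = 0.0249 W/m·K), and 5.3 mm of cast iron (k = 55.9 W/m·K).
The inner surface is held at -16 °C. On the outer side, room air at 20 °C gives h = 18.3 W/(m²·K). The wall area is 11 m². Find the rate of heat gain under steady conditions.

Q ≈ 102 W

Using the resistance-network approach (series):
R_carbon steel = L/(kA) = 0.0024/(44.4×11) = 4.914×10^-6 K/W
R_polyurethane foam = L/(kA) = 0.095/(0.0249×11) = 0.3468 K/W
R_cast iron = L/(kA) = 0.0053/(55.9×11) = 8.619×10^-6 K/W
R_outer film = 1/(h_o·A) = 1/(18.3×11) = 0.004968 K/W
R_total = 0.3518 K/W
Q = ΔT / R_total = 36 / 0.3518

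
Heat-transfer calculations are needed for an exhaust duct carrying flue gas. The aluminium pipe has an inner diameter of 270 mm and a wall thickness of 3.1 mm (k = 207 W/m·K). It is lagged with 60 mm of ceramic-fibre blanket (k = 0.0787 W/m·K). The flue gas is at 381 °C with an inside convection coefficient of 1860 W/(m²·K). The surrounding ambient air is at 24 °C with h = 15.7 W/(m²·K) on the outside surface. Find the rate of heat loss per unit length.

For a radial system each layer contributes R = ln(r_out/r_in)/(2πkL); films add R = 1/(hA).
R_inner film = 1/(h_i·2πr₁L) = 1/(1860×2π×0.135×1) = 6.338×10^-4 K/W
R_aluminium pipe wall = ln(138.1/135)/(2π×207×1) = 1.746×10^-5 K/W
R_ceramic-fibre blanket = ln(198.1/138.1)/(2π×0.0787×1) = 0.7296 K/W
R_outer film = 1/(h_o·2πr_oL) = 1/(15.7×2π×0.1981×1) = 0.05117 K/W
R_total = 0.7815 K/W
Q = ΔT/R_total = 357/0.7815

q′ ≈ 457 W/m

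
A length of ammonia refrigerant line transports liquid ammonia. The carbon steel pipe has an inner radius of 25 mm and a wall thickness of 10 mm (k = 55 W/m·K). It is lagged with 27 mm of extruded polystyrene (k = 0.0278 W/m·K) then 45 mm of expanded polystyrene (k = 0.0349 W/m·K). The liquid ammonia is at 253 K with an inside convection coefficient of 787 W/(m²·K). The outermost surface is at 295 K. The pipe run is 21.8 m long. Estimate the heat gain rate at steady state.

Radial resistances (cylindrical: R_cond = ln(r_o/r_i)/(2πkL), R_conv = 1/(h·2πrL)):
R_inner film = 1/(h_i·2πr₁L) = 1/(787×2π×0.025×21.8) = 3.711×10^-4 K/W
R_carbon steel pipe wall = ln(35/25)/(2π×55×21.8) = 4.466×10^-5 K/W
R_extruded polystyrene = ln(62/35)/(2π×0.0278×21.8) = 0.1502 K/W
R_expanded polystyrene = ln(107/62)/(2π×0.0349×21.8) = 0.1142 K/W
R_total = 0.2647 K/W
Q = ΔT/R_total = 42/0.2647

Q ≈ 159 W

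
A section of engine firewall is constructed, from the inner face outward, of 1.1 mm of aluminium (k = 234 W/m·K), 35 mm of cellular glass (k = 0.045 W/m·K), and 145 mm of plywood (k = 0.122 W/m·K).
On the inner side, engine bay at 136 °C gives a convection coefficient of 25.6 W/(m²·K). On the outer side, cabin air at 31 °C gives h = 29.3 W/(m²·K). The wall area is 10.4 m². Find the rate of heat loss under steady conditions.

Q ≈ 535 W

Thermal resistances in series:
R_inner film = 1/(h_i·A) = 1/(25.6×10.4) = 0.003756 K/W
R_aluminium = L/(kA) = 0.0011/(234×10.4) = 4.52×10^-7 K/W
R_cellular glass = L/(kA) = 0.035/(0.045×10.4) = 0.07479 K/W
R_plywood = L/(kA) = 0.145/(0.122×10.4) = 0.1143 K/W
R_outer film = 1/(h_o·A) = 1/(29.3×10.4) = 0.003282 K/W
R_total = 0.1961 K/W
Q = ΔT / R_total = 105 / 0.1961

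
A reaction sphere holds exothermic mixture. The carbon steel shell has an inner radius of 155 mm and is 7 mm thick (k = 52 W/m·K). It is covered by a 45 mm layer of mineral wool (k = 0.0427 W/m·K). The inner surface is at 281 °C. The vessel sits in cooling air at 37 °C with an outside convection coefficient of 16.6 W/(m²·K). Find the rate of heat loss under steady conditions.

Q ≈ 93.4 W

Each spherical layer contributes R = (1/r_i − 1/r_o)/(4πk):
R_carbon steel shell = (1/0.155 − 1/0.162)/(4π×52) = 4.266×10^-4 K/W
R_mineral wool = (1/0.162 − 1/0.207)/(4π×0.0427) = 2.501 K/W
R_outer film = 1/(h·4πr_o²) = 1/(16.6×4π×0.207²) = 0.1119 K/W
R_total = 2.613 K/W
Q = ΔT/R_total = 244/2.613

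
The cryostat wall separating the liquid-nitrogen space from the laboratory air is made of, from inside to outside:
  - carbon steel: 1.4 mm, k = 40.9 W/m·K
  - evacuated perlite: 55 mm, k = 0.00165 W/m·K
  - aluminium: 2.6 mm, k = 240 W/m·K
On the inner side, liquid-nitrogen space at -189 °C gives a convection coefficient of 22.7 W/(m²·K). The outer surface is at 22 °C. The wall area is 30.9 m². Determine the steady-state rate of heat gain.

Q ≈ 195 W

Series thermal resistances:
R_inner film = 1/(h_i·A) = 1/(22.7×30.9) = 0.001426 K/W
R_carbon steel = L/(kA) = 0.0014/(40.9×30.9) = 1.108×10^-6 K/W
R_evacuated perlite = L/(kA) = 0.055/(0.00165×30.9) = 1.079 K/W
R_aluminium = L/(kA) = 0.0026/(240×30.9) = 3.506×10^-7 K/W
R_total = 1.08 K/W
Q = ΔT / R_total = 211 / 1.08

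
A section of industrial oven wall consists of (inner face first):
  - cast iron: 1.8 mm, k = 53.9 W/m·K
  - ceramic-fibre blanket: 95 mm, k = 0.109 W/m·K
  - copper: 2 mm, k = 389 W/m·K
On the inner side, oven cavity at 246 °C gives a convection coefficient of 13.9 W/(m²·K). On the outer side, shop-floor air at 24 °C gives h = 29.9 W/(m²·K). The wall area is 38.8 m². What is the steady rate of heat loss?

Q ≈ 8820 W

Series thermal resistances:
R_inner film = 1/(h_i·A) = 1/(13.9×38.8) = 0.001854 K/W
R_cast iron = L/(kA) = 0.0018/(53.9×38.8) = 8.607×10^-7 K/W
R_ceramic-fibre blanket = L/(kA) = 0.095/(0.109×38.8) = 0.02246 K/W
R_copper = L/(kA) = 0.002/(389×38.8) = 1.325×10^-7 K/W
R_outer film = 1/(h_o·A) = 1/(29.9×38.8) = 8.62×10^-4 K/W
R_total = 0.02518 K/W
Q = ΔT / R_total = 222 / 0.02518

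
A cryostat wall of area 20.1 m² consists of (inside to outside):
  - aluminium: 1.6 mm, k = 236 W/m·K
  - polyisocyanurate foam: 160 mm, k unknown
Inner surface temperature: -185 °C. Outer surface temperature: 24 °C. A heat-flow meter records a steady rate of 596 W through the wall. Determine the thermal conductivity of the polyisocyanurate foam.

Series thermal resistances:
R_aluminium = L/(kA) = 0.0016/(236×20.1) = 3.373×10^-7 K/W
Sum of known resistances R_other = 3.373×10^-7 K/W
Total R = ΔT/Q = 209/596 = 0.3507 K/W
R_polyisocyanurate foam = R_total − R_other = 0.3507 K/W
k = L/(R·A) = 0.16/(0.3507×20.1)

k ≈ 0.0227 W/(m·K)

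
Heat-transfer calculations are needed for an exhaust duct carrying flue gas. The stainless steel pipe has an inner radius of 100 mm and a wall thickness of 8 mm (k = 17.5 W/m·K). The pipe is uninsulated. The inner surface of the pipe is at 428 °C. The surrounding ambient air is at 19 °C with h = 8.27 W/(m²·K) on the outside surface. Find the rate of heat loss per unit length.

q′ ≈ 2290 W/m

Treating each annulus and film as a series resistance:
R_stainless steel pipe wall = ln(108/100)/(2π×17.5×1) = 6.999×10^-4 K/W
R_outer film = 1/(h_o·2πr_oL) = 1/(8.27×2π×0.108×1) = 0.1782 K/W
R_total = 0.1789 K/W
Q = ΔT/R_total = 409/0.1789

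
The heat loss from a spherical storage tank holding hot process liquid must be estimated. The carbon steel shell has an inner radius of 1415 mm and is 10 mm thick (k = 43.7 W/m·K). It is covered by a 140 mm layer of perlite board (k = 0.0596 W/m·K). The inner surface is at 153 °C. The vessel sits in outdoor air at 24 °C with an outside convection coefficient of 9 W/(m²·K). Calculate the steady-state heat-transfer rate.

Q ≈ 1480 W

Each spherical layer contributes R = (1/r_i − 1/r_o)/(4πk):
R_carbon steel shell = (1/1.415 − 1/1.425)/(4π×43.7) = 9.031×10^-6 K/W
R_perlite board = (1/1.425 − 1/1.565)/(4π×0.0596) = 0.08382 K/W
R_outer film = 1/(h·4πr_o²) = 1/(9×4π×1.565²) = 0.00361 K/W
R_total = 0.08744 K/W
Q = ΔT/R_total = 129/0.08744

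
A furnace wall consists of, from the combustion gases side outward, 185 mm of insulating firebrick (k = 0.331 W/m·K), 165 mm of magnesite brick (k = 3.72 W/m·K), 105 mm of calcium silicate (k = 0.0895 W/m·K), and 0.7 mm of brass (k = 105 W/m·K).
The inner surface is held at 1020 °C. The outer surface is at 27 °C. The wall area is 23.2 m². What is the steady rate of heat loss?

Q ≈ 13000 W

Treating each layer as a thermal resistance in series:
R_insulating firebrick = L/(kA) = 0.185/(0.331×23.2) = 0.02409 K/W
R_magnesite brick = L/(kA) = 0.165/(3.72×23.2) = 0.001912 K/W
R_calcium silicate = L/(kA) = 0.105/(0.0895×23.2) = 0.05057 K/W
R_brass = L/(kA) = 0.0007/(105×23.2) = 2.874×10^-7 K/W
R_total = 0.07657 K/W
Q = ΔT / R_total = 993 / 0.07657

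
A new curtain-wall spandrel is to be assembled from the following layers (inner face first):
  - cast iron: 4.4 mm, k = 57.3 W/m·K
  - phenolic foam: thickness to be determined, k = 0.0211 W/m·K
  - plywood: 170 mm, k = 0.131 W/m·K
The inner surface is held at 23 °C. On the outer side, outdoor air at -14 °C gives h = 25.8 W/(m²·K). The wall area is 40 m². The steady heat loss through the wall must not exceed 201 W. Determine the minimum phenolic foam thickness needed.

Series thermal resistances:
R_cast iron = L/(kA) = 0.0044/(57.3×40) = 1.92×10^-6 K/W
R_plywood = L/(kA) = 0.17/(0.131×40) = 0.03244 K/W
R_outer film = 1/(h_o·A) = 1/(25.8×40) = 9.69×10^-4 K/W
Sum of the known resistances R_other = 0.03341 K/W
Required total resistance R_tot = ΔT/Q_allow = 37/201 = 0.1841 K/W
R_phenolic foam = R_tot − R_other = 0.1507 K/W
L = R·k·A = 0.1507×0.0211×40

L ≈ 127 mm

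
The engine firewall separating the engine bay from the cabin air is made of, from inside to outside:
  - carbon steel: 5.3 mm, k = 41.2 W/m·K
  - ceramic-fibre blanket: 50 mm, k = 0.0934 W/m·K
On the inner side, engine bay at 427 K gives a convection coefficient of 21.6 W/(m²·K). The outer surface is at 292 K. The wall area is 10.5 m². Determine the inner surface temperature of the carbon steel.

Using the resistance-network approach (series):
R_inner film = 1/(h_i·A) = 1/(21.6×10.5) = 0.004409 K/W
R_carbon steel = L/(kA) = 0.0053/(41.2×10.5) = 1.225×10^-5 K/W
R_ceramic-fibre blanket = L/(kA) = 0.05/(0.0934×10.5) = 0.05098 K/W
R_total = 0.05541 K/W;  Q = ΔT/R_total = 135/0.05541 = 2437 W
T_interface = T_inner − Q·ΣR(inner→interface) = 427 − 2440×0.004409

T ≈ 416 K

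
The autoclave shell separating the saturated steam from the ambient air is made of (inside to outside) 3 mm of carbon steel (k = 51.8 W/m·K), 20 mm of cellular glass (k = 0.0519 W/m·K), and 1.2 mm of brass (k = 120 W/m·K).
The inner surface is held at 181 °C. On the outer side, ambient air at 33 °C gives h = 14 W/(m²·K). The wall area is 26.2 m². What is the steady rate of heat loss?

Q ≈ 8490 W

Series thermal resistances:
R_carbon steel = L/(kA) = 0.003/(51.8×26.2) = 2.21×10^-6 K/W
R_cellular glass = L/(kA) = 0.02/(0.0519×26.2) = 0.01471 K/W
R_brass = L/(kA) = 0.0012/(120×26.2) = 3.817×10^-7 K/W
R_outer film = 1/(h_o·A) = 1/(14×26.2) = 0.002726 K/W
R_total = 0.01744 K/W
Q = ΔT / R_total = 148 / 0.01744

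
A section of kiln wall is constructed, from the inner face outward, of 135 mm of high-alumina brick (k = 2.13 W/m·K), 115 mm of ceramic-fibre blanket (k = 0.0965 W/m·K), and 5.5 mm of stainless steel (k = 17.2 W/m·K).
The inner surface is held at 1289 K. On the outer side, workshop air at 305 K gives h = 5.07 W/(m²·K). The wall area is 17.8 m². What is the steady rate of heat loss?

Series thermal resistances:
R_high-alumina brick = L/(kA) = 0.135/(2.13×17.8) = 0.003561 K/W
R_ceramic-fibre blanket = L/(kA) = 0.115/(0.0965×17.8) = 0.06695 K/W
R_stainless steel = L/(kA) = 0.0055/(17.2×17.8) = 1.796×10^-5 K/W
R_outer film = 1/(h_o·A) = 1/(5.07×17.8) = 0.01108 K/W
R_total = 0.08161 K/W
Q = ΔT / R_total = 984 / 0.08161

Q ≈ 12100 W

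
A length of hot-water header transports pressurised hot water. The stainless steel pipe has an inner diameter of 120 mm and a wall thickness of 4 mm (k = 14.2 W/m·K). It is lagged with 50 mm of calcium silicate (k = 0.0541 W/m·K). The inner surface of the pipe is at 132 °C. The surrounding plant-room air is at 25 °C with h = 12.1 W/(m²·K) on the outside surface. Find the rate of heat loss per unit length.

q′ ≈ 59 W/m

Cylindrical conduction, so R = ln(r₂/r₁)/(2πkL) per layer, in series:
R_stainless steel pipe wall = ln(64/60)/(2π×14.2×1) = 7.234×10^-4 K/W
R_calcium silicate = ln(114/64)/(2π×0.0541×1) = 1.698 K/W
R_outer film = 1/(h_o·2πr_oL) = 1/(12.1×2π×0.114×1) = 0.1154 K/W
R_total = 1.814 K/W
Q = ΔT/R_total = 107/1.814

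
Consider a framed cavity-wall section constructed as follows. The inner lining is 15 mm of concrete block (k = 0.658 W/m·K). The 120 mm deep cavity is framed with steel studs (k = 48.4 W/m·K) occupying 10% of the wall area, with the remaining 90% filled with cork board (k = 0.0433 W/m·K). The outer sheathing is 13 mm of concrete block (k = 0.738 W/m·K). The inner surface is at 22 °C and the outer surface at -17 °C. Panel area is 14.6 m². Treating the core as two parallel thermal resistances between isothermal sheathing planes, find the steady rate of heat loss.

Sheathing layers in series; stud and cavity paths in parallel between them.
R_inner = 0.015/(0.658×14.6) = 0.001561 K/W
R_stud  = 0.12/(48.4×0.1×14.6) = 0.001698 K/W
R_cav   = 0.12/(0.0433×0.9×14.6) = 0.2109 K/W
1/R_core = 1/R_stud + 1/R_cav → R_core = 0.001685 K/W
R_outer = 0.013/(0.738×14.6) = 0.001207 K/W
R_total = 0.004453 K/W
Q = ΔT/R_total = 39/0.004453

Q ≈ 8760 W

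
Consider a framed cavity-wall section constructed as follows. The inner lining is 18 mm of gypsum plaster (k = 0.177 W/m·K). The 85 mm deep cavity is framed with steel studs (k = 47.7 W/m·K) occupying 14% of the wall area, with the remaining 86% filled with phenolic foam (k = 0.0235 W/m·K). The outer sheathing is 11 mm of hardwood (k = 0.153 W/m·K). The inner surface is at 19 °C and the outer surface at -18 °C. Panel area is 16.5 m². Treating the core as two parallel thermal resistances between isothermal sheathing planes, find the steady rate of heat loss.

Sheathing layers in series; stud and cavity paths in parallel between them.
R_inner = 0.018/(0.177×16.5) = 0.006163 K/W
R_stud  = 0.085/(47.7×0.14×16.5) = 7.714×10^-4 K/W
R_cav   = 0.085/(0.0235×0.86×16.5) = 0.2549 K/W
1/R_core = 1/R_stud + 1/R_cav → R_core = 7.691×10^-4 K/W
R_outer = 0.011/(0.153×16.5) = 0.004357 K/W
R_total = 0.01129 K/W
Q = ΔT/R_total = 37/0.01129

Q ≈ 3280 W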